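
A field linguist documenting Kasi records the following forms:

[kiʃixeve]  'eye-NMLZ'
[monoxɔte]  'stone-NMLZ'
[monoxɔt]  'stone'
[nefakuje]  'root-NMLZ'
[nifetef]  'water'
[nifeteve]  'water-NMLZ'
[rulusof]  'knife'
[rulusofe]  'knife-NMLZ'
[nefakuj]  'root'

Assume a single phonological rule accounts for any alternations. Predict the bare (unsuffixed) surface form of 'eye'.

[kiʃixef]

'water' shows [v] ~ [f] at the end of the stem ([nifeteve] vs [nifetef]).
Compare 'knife', with invariant [f] in [rulusofe] and [rulusof]: an analysis with underlying /f/ and a rule producing [v] before the NMLZ suffix would wrongly predict alternation here too.
The alternation reflects word-final obstruent devoicing: voiced obstruents become voiceless word-finally. /v/ is underlying.
From [kiʃixeve] the stem 'eye' is /kiʃixev/; word-finally this yields [kiʃixef].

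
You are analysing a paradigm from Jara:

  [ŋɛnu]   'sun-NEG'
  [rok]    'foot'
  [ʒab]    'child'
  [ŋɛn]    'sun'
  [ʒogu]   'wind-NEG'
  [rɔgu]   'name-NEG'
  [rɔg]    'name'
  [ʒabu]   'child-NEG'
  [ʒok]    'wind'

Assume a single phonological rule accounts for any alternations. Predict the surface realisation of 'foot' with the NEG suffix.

'wind' shows [g] ~ [k] at the end of the stem ([ʒogu] vs [ʒok]).
Compare 'name', with invariant [g] in [rɔgu] and [rɔg]: an analysis with underlying /g/ and a rule producing [k] in isolation would wrongly predict alternation here too.
The alternation reflects intervocalic voicing: voiceless stops become voiced between vowels. /k/ is underlying.
From [rok] the stem 'foot' is /rok/; between vowels this yields [rogu].

[rogu]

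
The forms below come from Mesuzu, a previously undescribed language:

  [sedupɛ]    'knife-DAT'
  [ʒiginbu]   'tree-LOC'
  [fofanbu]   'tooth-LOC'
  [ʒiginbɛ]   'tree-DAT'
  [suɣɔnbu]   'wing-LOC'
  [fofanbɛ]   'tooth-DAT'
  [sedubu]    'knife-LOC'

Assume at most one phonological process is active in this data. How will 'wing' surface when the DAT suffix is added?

[suɣɔnbɛ]

The DAT suffix surfaces as [-bɛ] and [-pɛ], depending on the final segment of the stem.
By contrast the LOC suffix keeps its initial [b] throughout — that segment must be underlying.
So the underlying form is /-pɛ/, and voiceless stops become voiced after a nasal.
After 'wing', which ends in a nasal, the suffix surfaces as [-bɛ], giving [suɣɔnbɛ].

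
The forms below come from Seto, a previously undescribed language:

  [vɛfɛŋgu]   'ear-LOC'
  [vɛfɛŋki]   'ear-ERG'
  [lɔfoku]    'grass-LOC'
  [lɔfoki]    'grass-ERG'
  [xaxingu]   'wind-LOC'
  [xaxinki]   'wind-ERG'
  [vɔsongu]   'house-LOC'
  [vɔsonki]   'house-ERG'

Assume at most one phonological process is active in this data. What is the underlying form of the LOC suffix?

/-gu/

The LOC suffix surfaces as [-gu] and [-ku], depending on the final segment of the stem.
By contrast the ERG suffix keeps its initial [k] throughout — that segment must be underlying.
The LOC suffix is therefore /-gu/ underlyingly, with post-vocalic devoicing: voiced stops become voiceless after a vowel.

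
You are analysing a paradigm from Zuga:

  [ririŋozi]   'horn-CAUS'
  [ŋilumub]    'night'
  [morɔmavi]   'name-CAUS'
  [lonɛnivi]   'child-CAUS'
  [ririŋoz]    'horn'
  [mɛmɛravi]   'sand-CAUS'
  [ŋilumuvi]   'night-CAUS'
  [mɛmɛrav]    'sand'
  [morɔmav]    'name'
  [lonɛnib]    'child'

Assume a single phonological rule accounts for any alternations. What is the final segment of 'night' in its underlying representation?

The root 'night' surfaces as [ŋilumub] and [ŋilumuvi], with a stem-final [b] ~ [v] alternation.
But 'name' keeps [v] in both environments ([morɔmav], [morɔmavi]), so there is no rule changing /v/ to [b] in isolation.
So /b/ is underlying, and a rule of intervocalic spirantization — voiced stops become fricatives between vowels — gives [v].

/b/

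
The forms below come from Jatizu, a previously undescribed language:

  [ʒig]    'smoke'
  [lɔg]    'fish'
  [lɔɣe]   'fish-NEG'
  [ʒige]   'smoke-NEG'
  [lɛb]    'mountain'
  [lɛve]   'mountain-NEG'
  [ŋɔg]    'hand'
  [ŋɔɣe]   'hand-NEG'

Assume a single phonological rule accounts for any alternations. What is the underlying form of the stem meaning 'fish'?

/lɔɣ/

The root 'fish' surfaces as [lɔɣe] and [lɔg], with a stem-final [ɣ] ~ [g] alternation.
Compare 'smoke', with invariant [g] in [ʒige] and [ʒig]: an analysis with underlying /g/ and a rule producing [ɣ] before the NEG suffix would wrongly predict alternation here too.
So /ɣ/ is underlying, and a rule of word-final hardening — voiced fricatives become stops word-finally — gives [g].
So 'fish' = /lɔɣ/.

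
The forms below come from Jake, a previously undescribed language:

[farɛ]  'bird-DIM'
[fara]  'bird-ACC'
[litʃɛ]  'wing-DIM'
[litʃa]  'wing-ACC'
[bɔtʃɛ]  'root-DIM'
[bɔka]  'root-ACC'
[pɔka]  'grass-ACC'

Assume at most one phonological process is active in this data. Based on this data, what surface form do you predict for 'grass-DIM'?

The stem for 'root' ends in [tʃ] in [bɔtʃɛ] but [k] in [bɔka].
If /tʃ/ were underlying and a rule turned it into [k] before the ACC suffix, 'wing' would also alternate; but it has [tʃ] in both [litʃɛ] and [litʃa].
The underlying segment must be /k/; /k/ becomes palato-alveolar [tʃ] before a front vowel, yielding [tʃ] there.
The one attested form of 'grass', [pɔka], shows underlying /pɔk/. Applying the same rule before a front vowel gives [pɔtʃɛ].

[pɔtʃɛ]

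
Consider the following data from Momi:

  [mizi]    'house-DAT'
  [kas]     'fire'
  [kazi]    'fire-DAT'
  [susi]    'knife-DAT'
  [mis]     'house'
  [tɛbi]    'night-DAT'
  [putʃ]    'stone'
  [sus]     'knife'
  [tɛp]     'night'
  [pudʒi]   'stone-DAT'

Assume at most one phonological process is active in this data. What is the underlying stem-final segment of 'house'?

'house' shows [z] ~ [s] at the end of the stem ([mizi] vs [mis]).
But 'knife' keeps [s] in both environments ([susi], [sus]), so there is no rule changing /s/ to [z] before the DAT suffix.
The alternation reflects word-final obstruent devoicing: voiced obstruents become voiceless word-finally. /z/ is underlying.

/z/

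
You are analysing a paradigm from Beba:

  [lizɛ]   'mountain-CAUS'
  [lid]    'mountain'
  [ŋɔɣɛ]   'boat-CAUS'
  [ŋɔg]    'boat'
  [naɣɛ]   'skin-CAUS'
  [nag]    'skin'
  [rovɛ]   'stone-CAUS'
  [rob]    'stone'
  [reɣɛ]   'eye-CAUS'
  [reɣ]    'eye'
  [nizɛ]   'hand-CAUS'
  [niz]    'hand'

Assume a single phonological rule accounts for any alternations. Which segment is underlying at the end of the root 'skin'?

/g/

The stem for 'skin' ends in [ɣ] in [naɣɛ] but [g] in [nag].
If /ɣ/ were underlying and a rule turned it into [g] in isolation, 'eye' would also alternate; but it has [ɣ] in both [reɣɛ] and [reɣ].
The underlying segment must be /g/; voiced stops become fricatives between vowels, yielding [ɣ] there.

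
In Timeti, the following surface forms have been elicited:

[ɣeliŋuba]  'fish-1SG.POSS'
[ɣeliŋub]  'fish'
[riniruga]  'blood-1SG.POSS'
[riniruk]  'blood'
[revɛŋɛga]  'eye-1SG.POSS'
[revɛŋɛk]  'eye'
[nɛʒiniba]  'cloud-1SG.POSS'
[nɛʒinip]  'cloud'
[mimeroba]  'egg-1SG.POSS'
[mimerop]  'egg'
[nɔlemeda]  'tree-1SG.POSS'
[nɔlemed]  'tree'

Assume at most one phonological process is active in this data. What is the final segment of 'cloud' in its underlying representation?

/p/

In [nɛʒiniba] and [nɛʒinip] the final segment of 'cloud' alternates: [b] ~ [p].
If /b/ were underlying and a rule turned it into [p] in isolation, 'fish' would also alternate; but it has [b] in both [ɣeliŋuba] and [ɣeliŋub].
The underlying segment must be /p/; voiceless stops become voiced between vowels, yielding [b] there.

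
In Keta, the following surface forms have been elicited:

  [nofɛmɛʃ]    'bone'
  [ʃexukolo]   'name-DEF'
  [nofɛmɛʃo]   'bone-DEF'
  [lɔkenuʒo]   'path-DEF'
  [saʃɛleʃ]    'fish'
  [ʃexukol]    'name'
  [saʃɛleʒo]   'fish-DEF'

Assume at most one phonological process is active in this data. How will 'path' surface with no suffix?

[lɔkenuʃ]

The root 'fish' surfaces as [saʃɛleʃ] and [saʃɛleʒo], with a stem-final [ʃ] ~ [ʒ] alternation.
If /ʃ/ were underlying and a rule turned it into [ʒ] before the DEF suffix, 'bone' would also alternate; but it has [ʃ] in both [nofɛmɛʃ] and [nofɛmɛʃo].
Therefore /ʒ/ is basic and [ʃ] is derived by word-final obstruent devoicing (voiced obstruents become voiceless word-finally).
The one attested form of 'path', [lɔkenuʒo], shows underlying /lɔkenuʒ/. Applying the same rule word-finally gives [lɔkenuʃ].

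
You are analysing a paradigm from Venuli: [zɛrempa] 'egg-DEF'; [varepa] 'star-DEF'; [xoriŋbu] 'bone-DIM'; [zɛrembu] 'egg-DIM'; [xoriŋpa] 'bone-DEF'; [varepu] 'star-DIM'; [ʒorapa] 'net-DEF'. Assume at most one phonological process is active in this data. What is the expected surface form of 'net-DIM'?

The DIM morpheme has two allomorphs, [-bu] and [-pu].
The DEF suffix, which begins with [p], is invariant after every stem; so [p] is not altered by any rule here.
The DIM suffix is therefore /-bu/ underlyingly, with post-vocalic devoicing: voiced stops become voiceless after a vowel.
After 'net', which ends in a vowel, the suffix surfaces as [-pu], giving [ʒorapu].

[ʒorapu]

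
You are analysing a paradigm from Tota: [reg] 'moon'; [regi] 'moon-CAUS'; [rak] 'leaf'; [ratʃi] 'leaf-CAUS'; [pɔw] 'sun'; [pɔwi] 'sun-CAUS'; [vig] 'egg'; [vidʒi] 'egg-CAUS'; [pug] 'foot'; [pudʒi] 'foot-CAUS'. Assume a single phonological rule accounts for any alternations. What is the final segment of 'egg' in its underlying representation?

/dʒ/

In [vig] and [vidʒi] the final segment of 'egg' alternates: [g] ~ [dʒ].
The stem 'moon' ([reg], [regi]) shows [g] unchanged in both environments, so [g] cannot be basic with [dʒ] derived before the CAUS suffix.
So /dʒ/ is underlying, and a rule of depalatalization — palato-alveolar /tʃ/ and /dʒ/ become [k] and [g] when no front vowel follows — gives [g].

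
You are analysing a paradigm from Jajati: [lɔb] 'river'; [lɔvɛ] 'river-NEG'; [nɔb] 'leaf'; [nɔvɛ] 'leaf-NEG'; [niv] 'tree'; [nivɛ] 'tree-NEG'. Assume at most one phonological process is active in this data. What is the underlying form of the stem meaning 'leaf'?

/nɔb/

The root 'leaf' surfaces as [nɔb] and [nɔvɛ], with a stem-final [b] ~ [v] alternation.
If /v/ were underlying and a rule turned it into [b] in isolation, 'tree' would also alternate; but it has [v] in both [niv] and [nivɛ].
The alternation reflects intervocalic spirantization: voiced stops become fricatives between vowels. /b/ is underlying.
Hence 'leaf' is /nɔb/ underlyingly.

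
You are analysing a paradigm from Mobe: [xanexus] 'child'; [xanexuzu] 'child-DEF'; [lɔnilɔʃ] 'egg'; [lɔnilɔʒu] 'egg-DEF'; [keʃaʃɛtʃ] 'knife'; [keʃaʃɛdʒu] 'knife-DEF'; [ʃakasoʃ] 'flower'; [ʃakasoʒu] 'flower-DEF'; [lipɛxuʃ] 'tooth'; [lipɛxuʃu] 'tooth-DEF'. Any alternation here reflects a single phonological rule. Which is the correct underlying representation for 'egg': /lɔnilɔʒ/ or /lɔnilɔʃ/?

The root 'egg' surfaces as [lɔnilɔʃ] and [lɔnilɔʒu], with a stem-final [ʃ] ~ [ʒ] alternation.
But 'tooth' keeps [ʃ] in both environments ([lipɛxuʃ], [lipɛxuʃu]), so there is no rule changing /ʃ/ to [ʒ] before the DEF suffix.
The underlying segment must be /ʒ/; voiced obstruents become voiceless word-finally, yielding [ʃ] there.

/lɔnilɔʒ/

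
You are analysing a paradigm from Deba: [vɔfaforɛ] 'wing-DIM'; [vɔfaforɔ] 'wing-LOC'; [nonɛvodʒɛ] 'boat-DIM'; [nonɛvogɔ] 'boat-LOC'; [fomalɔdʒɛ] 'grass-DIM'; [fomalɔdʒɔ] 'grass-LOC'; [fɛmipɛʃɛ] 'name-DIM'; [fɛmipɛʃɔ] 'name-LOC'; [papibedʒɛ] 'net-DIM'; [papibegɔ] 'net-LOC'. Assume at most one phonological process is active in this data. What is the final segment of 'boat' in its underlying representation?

/g/

In [nonɛvodʒɛ] and [nonɛvogɔ] the final segment of 'boat' alternates: [dʒ] ~ [g].
Compare 'grass', with invariant [dʒ] in [fomalɔdʒɛ] and [fomalɔdʒɔ]: an analysis with underlying /dʒ/ and a rule producing [g] before the LOC suffix would wrongly predict alternation here too.
Therefore /g/ is basic and [dʒ] is derived by palatalization before a front vowel (/g/ becomes palato-alveolar [dʒ] before a front vowel).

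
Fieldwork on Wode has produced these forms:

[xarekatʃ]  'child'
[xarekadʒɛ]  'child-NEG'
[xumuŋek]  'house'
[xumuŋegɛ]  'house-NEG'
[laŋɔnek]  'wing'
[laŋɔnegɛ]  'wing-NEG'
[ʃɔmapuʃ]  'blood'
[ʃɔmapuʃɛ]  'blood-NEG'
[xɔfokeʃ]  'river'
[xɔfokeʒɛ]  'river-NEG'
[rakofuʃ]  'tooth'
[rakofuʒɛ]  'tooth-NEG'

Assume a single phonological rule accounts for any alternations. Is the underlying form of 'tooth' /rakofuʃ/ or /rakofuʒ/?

'tooth' shows [ʃ] ~ [ʒ] at the end of the stem ([rakofuʃ] vs [rakofuʒɛ]).
Compare 'blood', with invariant [ʃ] in [ʃɔmapuʃ] and [ʃɔmapuʃɛ]: an analysis with underlying /ʃ/ and a rule producing [ʒ] before the NEG suffix would wrongly predict alternation here too.
The underlying segment must be /ʒ/; voiced obstruents become voiceless word-finally, yielding [ʃ] there.

/rakofuʒ/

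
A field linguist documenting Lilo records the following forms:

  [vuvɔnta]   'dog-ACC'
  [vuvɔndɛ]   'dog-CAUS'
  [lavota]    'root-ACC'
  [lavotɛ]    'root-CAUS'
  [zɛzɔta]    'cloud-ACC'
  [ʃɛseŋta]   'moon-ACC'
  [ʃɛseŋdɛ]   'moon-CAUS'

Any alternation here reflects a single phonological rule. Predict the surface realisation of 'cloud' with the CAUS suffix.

[zɛzɔtɛ]

The CAUS suffix surfaces as [-dɛ] and [-tɛ], depending on the final segment of the stem.
The ACC suffix, which begins with [t], is invariant after every stem; so [t] is not altered by any rule here.
The CAUS suffix is therefore /-dɛ/ underlyingly, with post-vocalic devoicing: voiced stops become voiceless after a vowel.
After 'cloud', which ends in a vowel, the suffix surfaces as [-tɛ], giving [zɛzɔtɛ].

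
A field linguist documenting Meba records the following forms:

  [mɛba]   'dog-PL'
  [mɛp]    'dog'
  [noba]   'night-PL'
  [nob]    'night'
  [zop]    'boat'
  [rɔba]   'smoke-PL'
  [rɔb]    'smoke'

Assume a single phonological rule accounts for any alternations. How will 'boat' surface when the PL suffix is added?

The root 'dog' surfaces as [mɛba] and [mɛp], with a stem-final [b] ~ [p] alternation.
But 'night' keeps [b] in both environments ([noba], [nob]), so there is no rule changing /b/ to [p] in isolation.
The alternation reflects intervocalic voicing: voiceless stops become voiced between vowels. /p/ is underlying.
From [zop] the stem 'boat' is /zop/; between vowels this yields [zoba].

[zoba]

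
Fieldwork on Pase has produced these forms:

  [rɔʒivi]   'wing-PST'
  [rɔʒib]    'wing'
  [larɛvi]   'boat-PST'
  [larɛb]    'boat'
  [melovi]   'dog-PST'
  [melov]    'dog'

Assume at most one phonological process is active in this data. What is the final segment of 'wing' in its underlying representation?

'wing' shows [v] ~ [b] at the end of the stem ([rɔʒivi] vs [rɔʒib]).
The stem 'dog' ([melovi], [melov]) shows [v] unchanged in both environments, so [v] cannot be basic with [b] derived in isolation.
The underlying segment must be /b/; voiced stops become fricatives between vowels, yielding [v] there.

/b/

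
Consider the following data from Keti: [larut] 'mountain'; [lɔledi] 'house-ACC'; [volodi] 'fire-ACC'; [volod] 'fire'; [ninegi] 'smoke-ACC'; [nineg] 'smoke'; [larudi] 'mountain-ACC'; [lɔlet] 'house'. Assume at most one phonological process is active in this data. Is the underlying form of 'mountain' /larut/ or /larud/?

The root 'mountain' surfaces as [larut] and [larudi], with a stem-final [t] ~ [d] alternation.
If /d/ were underlying and a rule turned it into [t] in isolation, 'fire' would also alternate; but it has [d] in both [volod] and [volodi].
So /t/ is underlying, and a rule of intervocalic voicing — voiceless stops become voiced between vowels — gives [d].

/larut/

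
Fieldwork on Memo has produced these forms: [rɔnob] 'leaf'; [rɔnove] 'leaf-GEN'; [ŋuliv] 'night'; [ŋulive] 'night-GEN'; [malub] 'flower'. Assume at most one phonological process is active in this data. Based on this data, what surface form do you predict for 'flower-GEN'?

[maluve]

'leaf' shows [b] ~ [v] at the end of the stem ([rɔnob] vs [rɔnove]).
Compare 'night', with invariant [v] in [ŋuliv] and [ŋulive]: an analysis with underlying /v/ and a rule producing [b] in isolation would wrongly predict alternation here too.
The alternation reflects intervocalic spirantization: voiced stops become fricatives between vowels. /b/ is underlying.
The one attested form of 'flower', [malub], shows underlying /malub/. Applying the same rule between vowels gives [maluve].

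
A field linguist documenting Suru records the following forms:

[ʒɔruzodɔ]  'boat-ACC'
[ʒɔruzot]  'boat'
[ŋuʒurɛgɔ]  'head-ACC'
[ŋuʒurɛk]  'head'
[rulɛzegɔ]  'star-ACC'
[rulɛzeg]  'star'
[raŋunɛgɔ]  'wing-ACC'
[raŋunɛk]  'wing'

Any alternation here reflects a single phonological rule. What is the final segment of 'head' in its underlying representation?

In [ŋuʒurɛgɔ] and [ŋuʒurɛk] the final segment of 'head' alternates: [g] ~ [k].
Compare 'star', with invariant [g] in [rulɛzegɔ] and [rulɛzeg]: an analysis with underlying /g/ and a rule producing [k] in isolation would wrongly predict alternation here too.
So /k/ is underlying, and a rule of intervocalic voicing — voiceless stops become voiced between vowels — gives [g].

/k/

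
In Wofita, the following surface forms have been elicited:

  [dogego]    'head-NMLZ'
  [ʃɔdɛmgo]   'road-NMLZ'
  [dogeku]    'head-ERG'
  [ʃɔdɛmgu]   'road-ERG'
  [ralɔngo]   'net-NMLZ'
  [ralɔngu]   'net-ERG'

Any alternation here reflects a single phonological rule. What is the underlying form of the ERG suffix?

/-ku/

The ERG morpheme has two allomorphs, [-gu] and [-ku].
The NMLZ suffix, which begins with [g], is invariant after every stem; so [g] is not altered by any rule here.
So the underlying form is /-ku/, and voiceless stops become voiced after a nasal.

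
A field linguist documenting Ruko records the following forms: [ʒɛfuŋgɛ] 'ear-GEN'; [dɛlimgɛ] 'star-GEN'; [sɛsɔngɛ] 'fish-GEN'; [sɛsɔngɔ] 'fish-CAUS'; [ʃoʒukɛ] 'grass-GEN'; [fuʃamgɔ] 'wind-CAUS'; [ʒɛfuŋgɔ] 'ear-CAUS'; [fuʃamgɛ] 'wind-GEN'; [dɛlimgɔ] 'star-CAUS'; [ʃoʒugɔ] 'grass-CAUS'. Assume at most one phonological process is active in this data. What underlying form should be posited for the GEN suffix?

The GEN morpheme has two allomorphs, [-gɛ] and [-kɛ].
The CAUS suffix, which begins with [g], is invariant after every stem; so [g] is not altered by any rule here.
The GEN suffix is therefore /-kɛ/ underlyingly, with post-nasal voicing: voiceless stops become voiced after a nasal.

/-kɛ/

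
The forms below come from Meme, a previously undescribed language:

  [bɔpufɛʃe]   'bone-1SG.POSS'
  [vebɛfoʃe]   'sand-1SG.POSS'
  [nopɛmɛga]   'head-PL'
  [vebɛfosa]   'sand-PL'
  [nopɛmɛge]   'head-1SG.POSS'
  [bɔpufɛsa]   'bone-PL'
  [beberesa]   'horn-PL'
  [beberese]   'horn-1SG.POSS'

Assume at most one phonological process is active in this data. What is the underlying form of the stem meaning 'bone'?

In [bɔpufɛsa] and [bɔpufɛʃe] the final segment of 'bone' alternates: [s] ~ [ʃ].
If /s/ were underlying and a rule turned it into [ʃ] before the 1SG.POSS suffix, 'horn' would also alternate; but it has [s] in both [beberesa] and [beberese].
Therefore /ʃ/ is basic and [s] is derived by depalatalization (palato-alveolar /ʃ/ becomes [s] when no front vowel follows).
Hence 'bone' is /bɔpufɛʃ/ underlyingly.

/bɔpufɛʃ/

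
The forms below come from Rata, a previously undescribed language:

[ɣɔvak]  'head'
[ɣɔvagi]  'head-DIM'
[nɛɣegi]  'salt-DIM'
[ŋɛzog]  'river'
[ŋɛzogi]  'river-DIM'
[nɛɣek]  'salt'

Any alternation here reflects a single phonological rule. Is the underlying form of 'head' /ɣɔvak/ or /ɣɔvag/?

The stem for 'head' ends in [g] in [ɣɔvagi] but [k] in [ɣɔvak].
Compare 'river', with invariant [g] in [ŋɛzogi] and [ŋɛzog]: an analysis with underlying /g/ and a rule producing [k] in isolation would wrongly predict alternation here too.
The underlying segment must be /k/; voiceless stops become voiced between vowels, yielding [g] there.

/ɣɔvak/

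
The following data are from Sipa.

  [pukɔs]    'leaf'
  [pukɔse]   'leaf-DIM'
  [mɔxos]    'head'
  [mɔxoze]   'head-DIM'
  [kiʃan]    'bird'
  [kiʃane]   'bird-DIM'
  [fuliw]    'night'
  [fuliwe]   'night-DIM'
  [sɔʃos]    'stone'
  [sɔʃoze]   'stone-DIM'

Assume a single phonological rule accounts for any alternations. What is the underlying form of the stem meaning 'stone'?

The stem for 'stone' ends in [s] in [sɔʃos] but [z] in [sɔʃoze].
Compare 'leaf', with invariant [s] in [pukɔs] and [pukɔse]: an analysis with underlying /s/ and a rule producing [z] before the DIM suffix would wrongly predict alternation here too.
The alternation reflects word-final obstruent devoicing: voiced obstruents become voiceless word-finally. /z/ is underlying.

/sɔʃoz/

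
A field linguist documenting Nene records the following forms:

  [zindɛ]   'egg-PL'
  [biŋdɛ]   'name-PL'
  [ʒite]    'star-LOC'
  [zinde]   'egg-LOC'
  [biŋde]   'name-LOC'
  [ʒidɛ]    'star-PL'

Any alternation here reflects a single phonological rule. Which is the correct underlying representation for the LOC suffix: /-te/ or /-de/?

/-te/

The LOC suffix surfaces as [-de] and [-te], depending on the final segment of the stem.
By contrast the PL suffix keeps its initial [d] throughout — that segment must be underlying.
So the underlying form is /-te/, and voiceless stops become voiced after a nasal.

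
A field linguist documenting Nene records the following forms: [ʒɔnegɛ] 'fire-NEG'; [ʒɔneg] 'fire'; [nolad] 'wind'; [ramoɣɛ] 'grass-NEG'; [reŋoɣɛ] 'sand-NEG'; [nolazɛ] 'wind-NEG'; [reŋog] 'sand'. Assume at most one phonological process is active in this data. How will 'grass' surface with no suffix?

'sand' shows [g] ~ [ɣ] at the end of the stem ([reŋog] vs [reŋoɣɛ]).
Compare 'fire', with invariant [g] in [ʒɔneg] and [ʒɔnegɛ]: an analysis with underlying /g/ and a rule producing [ɣ] before the NEG suffix would wrongly predict alternation here too.
Therefore /ɣ/ is basic and [g] is derived by word-final hardening (voiced fricatives become stops word-finally).
From [ramoɣɛ] the stem 'grass' is /ramoɣ/; word-finally this yields [ramog].

[ramog]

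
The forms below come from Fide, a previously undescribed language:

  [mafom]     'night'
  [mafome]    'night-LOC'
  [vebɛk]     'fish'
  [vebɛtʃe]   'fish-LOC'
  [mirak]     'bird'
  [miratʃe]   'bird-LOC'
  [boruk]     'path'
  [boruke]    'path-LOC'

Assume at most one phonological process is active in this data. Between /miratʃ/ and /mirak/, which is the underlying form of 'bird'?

In [mirak] and [miratʃe] the final segment of 'bird' alternates: [k] ~ [tʃ].
Compare 'path', with invariant [k] in [boruk] and [boruke]: an analysis with underlying /k/ and a rule producing [tʃ] before the LOC suffix would wrongly predict alternation here too.
Therefore /tʃ/ is basic and [k] is derived by depalatalization (palato-alveolar /tʃ/ becomes [k] when no front vowel follows).

/miratʃ/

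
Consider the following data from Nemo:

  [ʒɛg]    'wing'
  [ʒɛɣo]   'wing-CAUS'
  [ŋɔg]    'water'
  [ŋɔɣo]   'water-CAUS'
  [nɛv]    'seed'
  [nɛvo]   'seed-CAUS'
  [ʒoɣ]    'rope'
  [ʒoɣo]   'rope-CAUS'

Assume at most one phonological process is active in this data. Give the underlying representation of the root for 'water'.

'water' shows [g] ~ [ɣ] at the end of the stem ([ŋɔg] vs [ŋɔɣo]).
The stem 'rope' ([ʒoɣ], [ʒoɣo]) shows [ɣ] unchanged in both environments, so [ɣ] cannot be basic with [g] derived in isolation.
The alternation reflects intervocalic spirantization: voiced stops become fricatives between vowels. /g/ is underlying.
Hence 'water' is /ŋɔg/ underlyingly.

/ŋɔg/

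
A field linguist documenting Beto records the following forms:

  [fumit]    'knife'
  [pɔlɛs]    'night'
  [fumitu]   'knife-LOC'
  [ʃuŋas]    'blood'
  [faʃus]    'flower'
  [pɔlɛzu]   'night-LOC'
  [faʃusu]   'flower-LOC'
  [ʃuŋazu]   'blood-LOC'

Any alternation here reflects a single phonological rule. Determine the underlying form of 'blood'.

/ʃuŋaz/

The root 'blood' surfaces as [ʃuŋas] and [ʃuŋazu], with a stem-final [s] ~ [z] alternation.
Compare 'flower', with invariant [s] in [faʃus] and [faʃusu]: an analysis with underlying /s/ and a rule producing [z] before the LOC suffix would wrongly predict alternation here too.
The alternation reflects word-final obstruent devoicing: voiced obstruents become voiceless word-finally. /z/ is underlying.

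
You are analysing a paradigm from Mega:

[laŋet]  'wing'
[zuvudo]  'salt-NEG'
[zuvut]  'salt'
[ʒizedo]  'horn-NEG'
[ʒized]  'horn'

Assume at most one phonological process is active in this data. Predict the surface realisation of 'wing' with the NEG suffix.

In [zuvudo] and [zuvut] the final segment of 'salt' alternates: [d] ~ [t].
Compare 'horn', with invariant [d] in [ʒizedo] and [ʒized]: an analysis with underlying /d/ and a rule producing [t] in isolation would wrongly predict alternation here too.
The alternation reflects intervocalic voicing: voiceless stops become voiced between vowels. /t/ is underlying.
The one attested form of 'wing', [laŋet], shows underlying /laŋet/. Applying the same rule between vowels gives [laŋedo].

[laŋedo]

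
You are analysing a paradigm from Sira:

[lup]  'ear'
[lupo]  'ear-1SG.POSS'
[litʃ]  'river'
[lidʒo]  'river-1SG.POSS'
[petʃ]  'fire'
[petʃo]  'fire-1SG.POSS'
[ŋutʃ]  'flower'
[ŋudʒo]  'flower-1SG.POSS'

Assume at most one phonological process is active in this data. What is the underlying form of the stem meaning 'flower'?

/ŋudʒ/

The stem for 'flower' ends in [tʃ] in [ŋutʃ] but [dʒ] in [ŋudʒo].
But 'fire' keeps [tʃ] in both environments ([petʃ], [petʃo]), so there is no rule changing /tʃ/ to [dʒ] before the 1SG.POSS suffix.
Therefore /dʒ/ is basic and [tʃ] is derived by word-final obstruent devoicing (voiced obstruents become voiceless word-finally).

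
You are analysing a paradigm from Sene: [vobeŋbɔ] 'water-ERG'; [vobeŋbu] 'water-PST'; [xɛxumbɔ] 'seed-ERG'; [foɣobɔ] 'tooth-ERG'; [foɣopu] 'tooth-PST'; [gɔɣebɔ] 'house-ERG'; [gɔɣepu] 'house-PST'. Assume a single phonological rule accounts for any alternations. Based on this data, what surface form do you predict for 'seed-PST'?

[xɛxumbu]

The PST morpheme has two allomorphs, [-bu] and [-pu].
The ERG suffix, which begins with [b], is invariant after every stem; so [b] is not altered by any rule here.
The PST suffix is therefore /-pu/ underlyingly, with post-nasal voicing: voiceless stops become voiced after a nasal.
After 'seed', which ends in a nasal, the suffix surfaces as [-bu], giving [xɛxumbu].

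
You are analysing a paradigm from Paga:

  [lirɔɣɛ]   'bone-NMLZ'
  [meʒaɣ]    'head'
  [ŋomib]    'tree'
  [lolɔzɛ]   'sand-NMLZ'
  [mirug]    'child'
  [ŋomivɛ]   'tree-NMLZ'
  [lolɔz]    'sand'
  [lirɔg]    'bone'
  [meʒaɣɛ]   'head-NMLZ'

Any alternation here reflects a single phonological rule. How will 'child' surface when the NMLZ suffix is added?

[miruɣɛ]

The root 'bone' surfaces as [lirɔg] and [lirɔɣɛ], with a stem-final [g] ~ [ɣ] alternation.
But 'head' keeps [ɣ] in both environments ([meʒaɣ], [meʒaɣɛ]), so there is no rule changing /ɣ/ to [g] in isolation.
The underlying segment must be /g/; voiced stops become fricatives between vowels, yielding [ɣ] there.
From [mirug] the stem 'child' is /mirug/; between vowels this yields [miruɣɛ].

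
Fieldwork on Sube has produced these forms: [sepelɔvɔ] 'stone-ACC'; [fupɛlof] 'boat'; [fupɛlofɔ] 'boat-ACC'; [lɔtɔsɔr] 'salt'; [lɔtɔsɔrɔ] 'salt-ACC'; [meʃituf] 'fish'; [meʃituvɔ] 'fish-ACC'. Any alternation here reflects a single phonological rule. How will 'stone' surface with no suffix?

'fish' shows [f] ~ [v] at the end of the stem ([meʃituf] vs [meʃituvɔ]).
Compare 'boat', with invariant [f] in [fupɛlof] and [fupɛlofɔ]: an analysis with underlying /f/ and a rule producing [v] before the ACC suffix would wrongly predict alternation here too.
The alternation reflects word-final obstruent devoicing: voiced obstruents become voiceless word-finally. /v/ is underlying.
From [sepelɔvɔ] the stem 'stone' is /sepelɔv/; word-finally this yields [sepelɔf].

[sepelɔf]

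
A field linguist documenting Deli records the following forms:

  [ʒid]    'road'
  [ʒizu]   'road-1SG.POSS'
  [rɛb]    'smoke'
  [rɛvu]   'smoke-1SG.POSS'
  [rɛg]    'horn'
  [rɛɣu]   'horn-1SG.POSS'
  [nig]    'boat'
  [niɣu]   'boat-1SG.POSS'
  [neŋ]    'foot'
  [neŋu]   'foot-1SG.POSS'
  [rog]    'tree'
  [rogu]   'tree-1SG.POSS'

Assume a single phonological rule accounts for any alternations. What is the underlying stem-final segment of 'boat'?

The stem for 'boat' ends in [g] in [nig] but [ɣ] in [niɣu].
Compare 'tree', with invariant [g] in [rog] and [rogu]: an analysis with underlying /g/ and a rule producing [ɣ] before the 1SG.POSS suffix would wrongly predict alternation here too.
So /ɣ/ is underlying, and a rule of word-final hardening — voiced fricatives become stops word-finally — gives [g].

/ɣ/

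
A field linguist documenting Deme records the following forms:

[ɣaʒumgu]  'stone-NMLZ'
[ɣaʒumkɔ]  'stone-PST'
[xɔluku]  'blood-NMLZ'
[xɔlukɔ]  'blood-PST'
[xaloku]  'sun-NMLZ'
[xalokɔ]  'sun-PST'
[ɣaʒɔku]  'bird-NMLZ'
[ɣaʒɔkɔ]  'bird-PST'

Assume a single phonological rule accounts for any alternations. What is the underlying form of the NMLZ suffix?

The NMLZ morpheme has two allomorphs, [-gu] and [-ku].
The PST suffix, which begins with [k], is invariant after every stem; so [k] is not altered by any rule here.
The NMLZ suffix is therefore /-gu/ underlyingly, with post-vocalic devoicing: voiced stops become voiceless after a vowel.

/-gu/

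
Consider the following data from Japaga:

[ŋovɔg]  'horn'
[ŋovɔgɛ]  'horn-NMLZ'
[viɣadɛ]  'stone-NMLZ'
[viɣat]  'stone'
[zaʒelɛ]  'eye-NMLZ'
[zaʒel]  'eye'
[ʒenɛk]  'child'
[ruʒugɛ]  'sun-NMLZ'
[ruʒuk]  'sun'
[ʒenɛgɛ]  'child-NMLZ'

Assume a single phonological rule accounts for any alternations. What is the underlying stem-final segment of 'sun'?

/k/

The stem for 'sun' ends in [k] in [ruʒuk] but [g] in [ruʒugɛ].
But 'horn' keeps [g] in both environments ([ŋovɔg], [ŋovɔgɛ]), so there is no rule changing /g/ to [k] in isolation.
The alternation reflects intervocalic voicing: voiceless stops become voiced between vowels. /k/ is underlying.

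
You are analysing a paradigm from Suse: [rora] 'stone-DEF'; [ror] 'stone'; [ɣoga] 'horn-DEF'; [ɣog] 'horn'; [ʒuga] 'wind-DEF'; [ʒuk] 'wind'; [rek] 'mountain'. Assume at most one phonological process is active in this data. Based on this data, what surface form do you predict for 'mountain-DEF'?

The stem for 'wind' ends in [g] in [ʒuga] but [k] in [ʒuk].
The stem 'horn' ([ɣoga], [ɣog]) shows [g] unchanged in both environments, so [g] cannot be basic with [k] derived in isolation.
The alternation reflects intervocalic voicing: voiceless stops become voiced between vowels. /k/ is underlying.
From [rek] the stem 'mountain' is /rek/; between vowels this yields [rega].

[rega]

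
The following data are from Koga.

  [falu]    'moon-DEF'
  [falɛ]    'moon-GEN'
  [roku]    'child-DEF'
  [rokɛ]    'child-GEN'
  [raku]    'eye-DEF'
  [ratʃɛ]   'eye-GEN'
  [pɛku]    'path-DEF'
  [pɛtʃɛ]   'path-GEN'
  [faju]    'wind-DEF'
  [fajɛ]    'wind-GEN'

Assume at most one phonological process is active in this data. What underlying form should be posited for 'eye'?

The stem for 'eye' ends in [k] in [raku] but [tʃ] in [ratʃɛ].
If /k/ were underlying and a rule turned it into [tʃ] before the GEN suffix, 'child' would also alternate; but it has [k] in both [roku] and [rokɛ].
The alternation reflects depalatalization: palato-alveolar /tʃ/ becomes [k] when no front vowel follows. /tʃ/ is underlying.
The underlying form of 'eye' is therefore /ratʃ/.

/ratʃ/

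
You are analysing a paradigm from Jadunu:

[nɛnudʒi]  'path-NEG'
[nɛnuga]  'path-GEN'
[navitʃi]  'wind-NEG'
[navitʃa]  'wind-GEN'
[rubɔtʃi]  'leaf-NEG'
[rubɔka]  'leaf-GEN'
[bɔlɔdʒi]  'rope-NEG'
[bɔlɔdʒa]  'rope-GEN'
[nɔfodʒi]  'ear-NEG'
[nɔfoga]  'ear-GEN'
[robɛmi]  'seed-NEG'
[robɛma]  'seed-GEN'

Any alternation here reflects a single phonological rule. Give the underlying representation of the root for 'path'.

/nɛnug/

'path' shows [dʒ] ~ [g] at the end of the stem ([nɛnudʒi] vs [nɛnuga]).
The stem 'rope' ([bɔlɔdʒi], [bɔlɔdʒa]) shows [dʒ] unchanged in both environments, so [dʒ] cannot be basic with [g] derived before the GEN suffix.
So /g/ is underlying, and a rule of palatalization before a front vowel — /k/ and /g/ become palato-alveolar [tʃ] and [dʒ] before a front vowel — gives [dʒ].
Hence 'path' is /nɛnug/ underlyingly.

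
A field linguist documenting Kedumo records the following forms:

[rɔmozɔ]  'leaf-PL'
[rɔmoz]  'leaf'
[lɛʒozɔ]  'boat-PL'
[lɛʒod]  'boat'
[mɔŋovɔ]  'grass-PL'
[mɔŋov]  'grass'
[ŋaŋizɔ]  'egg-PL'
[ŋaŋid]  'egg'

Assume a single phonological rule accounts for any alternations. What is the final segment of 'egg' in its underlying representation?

'egg' shows [z] ~ [d] at the end of the stem ([ŋaŋizɔ] vs [ŋaŋid]).
If /z/ were underlying and a rule turned it into [d] in isolation, 'leaf' would also alternate; but it has [z] in both [rɔmozɔ] and [rɔmoz].
So /d/ is underlying, and a rule of intervocalic spirantization — voiced stops become fricatives between vowels — gives [z].

/d/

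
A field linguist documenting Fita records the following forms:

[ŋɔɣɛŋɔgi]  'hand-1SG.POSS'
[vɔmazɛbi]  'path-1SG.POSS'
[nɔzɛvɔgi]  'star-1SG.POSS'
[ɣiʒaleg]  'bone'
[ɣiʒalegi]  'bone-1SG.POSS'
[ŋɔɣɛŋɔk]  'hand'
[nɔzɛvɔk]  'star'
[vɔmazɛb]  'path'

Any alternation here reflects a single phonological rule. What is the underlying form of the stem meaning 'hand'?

In [ŋɔɣɛŋɔgi] and [ŋɔɣɛŋɔk] the final segment of 'hand' alternates: [g] ~ [k].
If /g/ were underlying and a rule turned it into [k] in isolation, 'bone' would also alternate; but it has [g] in both [ɣiʒalegi] and [ɣiʒaleg].
The alternation reflects intervocalic voicing: voiceless stops become voiced between vowels. /k/ is underlying.
Hence 'hand' is /ŋɔɣɛŋɔk/ underlyingly.

/ŋɔɣɛŋɔk/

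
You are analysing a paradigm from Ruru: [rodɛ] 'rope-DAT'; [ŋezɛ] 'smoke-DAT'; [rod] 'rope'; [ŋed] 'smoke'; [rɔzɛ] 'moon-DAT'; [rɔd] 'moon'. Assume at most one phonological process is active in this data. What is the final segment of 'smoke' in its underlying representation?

/z/

'smoke' shows [z] ~ [d] at the end of the stem ([ŋezɛ] vs [ŋed]).
But 'rope' keeps [d] in both environments ([rodɛ], [rod]), so there is no rule changing /d/ to [z] before the DAT suffix.
The alternation reflects word-final hardening: voiced fricatives become stops word-finally. /z/ is underlying.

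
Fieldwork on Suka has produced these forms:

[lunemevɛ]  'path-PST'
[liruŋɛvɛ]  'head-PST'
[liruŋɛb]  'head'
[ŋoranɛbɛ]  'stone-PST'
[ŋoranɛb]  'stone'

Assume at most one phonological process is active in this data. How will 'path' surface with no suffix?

The stem for 'head' ends in [v] in [liruŋɛvɛ] but [b] in [liruŋɛb].
Compare 'stone', with invariant [b] in [ŋoranɛbɛ] and [ŋoranɛb]: an analysis with underlying /b/ and a rule producing [v] before the PST suffix would wrongly predict alternation here too.
The underlying segment must be /v/; voiced fricatives become stops word-finally, yielding [b] there.
From [lunemevɛ] the stem 'path' is /lunemev/; word-finally this yields [lunemeb].

[lunemeb]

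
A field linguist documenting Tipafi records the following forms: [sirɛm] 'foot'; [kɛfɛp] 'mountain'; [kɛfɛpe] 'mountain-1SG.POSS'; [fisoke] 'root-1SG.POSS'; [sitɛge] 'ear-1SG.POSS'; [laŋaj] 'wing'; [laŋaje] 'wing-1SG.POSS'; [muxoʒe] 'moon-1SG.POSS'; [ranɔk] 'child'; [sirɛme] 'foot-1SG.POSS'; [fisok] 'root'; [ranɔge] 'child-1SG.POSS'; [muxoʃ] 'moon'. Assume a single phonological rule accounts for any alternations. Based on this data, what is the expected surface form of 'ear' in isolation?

[sitɛk]

In [ranɔge] and [ranɔk] the final segment of 'child' alternates: [g] ~ [k].
If /k/ were underlying and a rule turned it into [g] before the 1SG.POSS suffix, 'root' would also alternate; but it has [k] in both [fisoke] and [fisok].
The underlying segment must be /g/; voiced obstruents become voiceless word-finally, yielding [k] there.
The one attested form of 'ear', [sitɛge], shows underlying /sitɛg/. Applying the same rule word-finally gives [sitɛk].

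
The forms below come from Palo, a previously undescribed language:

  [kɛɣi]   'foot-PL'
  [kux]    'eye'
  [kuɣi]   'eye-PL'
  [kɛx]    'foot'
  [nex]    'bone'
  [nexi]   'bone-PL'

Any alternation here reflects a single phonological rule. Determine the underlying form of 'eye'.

/kuɣ/

The root 'eye' surfaces as [kuɣi] and [kux], with a stem-final [ɣ] ~ [x] alternation.
But 'bone' keeps [x] in both environments ([nexi], [nex]), so there is no rule changing /x/ to [ɣ] before the PL suffix.
The alternation reflects word-final obstruent devoicing: voiced obstruents become voiceless word-finally. /ɣ/ is underlying.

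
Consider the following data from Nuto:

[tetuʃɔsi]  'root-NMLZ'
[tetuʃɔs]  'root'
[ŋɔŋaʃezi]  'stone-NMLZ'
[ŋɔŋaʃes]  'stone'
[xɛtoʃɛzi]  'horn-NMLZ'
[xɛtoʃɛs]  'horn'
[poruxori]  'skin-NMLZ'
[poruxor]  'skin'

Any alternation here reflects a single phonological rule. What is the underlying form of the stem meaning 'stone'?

The root 'stone' surfaces as [ŋɔŋaʃezi] and [ŋɔŋaʃes], with a stem-final [z] ~ [s] alternation.
Compare 'root', with invariant [s] in [tetuʃɔsi] and [tetuʃɔs]: an analysis with underlying /s/ and a rule producing [z] before the NMLZ suffix would wrongly predict alternation here too.
Therefore /z/ is basic and [s] is derived by word-final obstruent devoicing (voiced obstruents become voiceless word-finally).

/ŋɔŋaʃez/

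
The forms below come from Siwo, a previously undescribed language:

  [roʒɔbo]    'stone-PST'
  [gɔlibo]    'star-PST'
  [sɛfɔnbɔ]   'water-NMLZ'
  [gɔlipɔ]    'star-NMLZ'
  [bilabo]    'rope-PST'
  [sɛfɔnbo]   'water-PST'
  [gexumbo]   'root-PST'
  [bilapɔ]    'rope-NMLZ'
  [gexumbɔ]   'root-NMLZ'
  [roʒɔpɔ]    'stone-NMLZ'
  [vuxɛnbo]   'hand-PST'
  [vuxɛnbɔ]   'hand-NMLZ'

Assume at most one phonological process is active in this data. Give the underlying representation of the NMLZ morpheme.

The NMLZ morpheme has two allomorphs, [-bɔ] and [-pɔ].
The PST suffix, which begins with [b], is invariant after every stem; so [b] is not altered by any rule here.
So the underlying form is /-pɔ/, and voiceless stops become voiced after a nasal.

/-pɔ/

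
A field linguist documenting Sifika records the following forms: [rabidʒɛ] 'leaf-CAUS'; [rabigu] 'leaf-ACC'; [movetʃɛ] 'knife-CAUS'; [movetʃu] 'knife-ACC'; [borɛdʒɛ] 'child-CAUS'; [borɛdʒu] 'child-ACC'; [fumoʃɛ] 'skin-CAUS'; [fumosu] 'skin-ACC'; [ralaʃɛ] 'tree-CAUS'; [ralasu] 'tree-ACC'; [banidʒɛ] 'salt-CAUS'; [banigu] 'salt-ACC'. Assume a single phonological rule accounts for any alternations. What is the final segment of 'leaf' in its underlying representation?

/g/

The stem for 'leaf' ends in [dʒ] in [rabidʒɛ] but [g] in [rabigu].
But 'child' keeps [dʒ] in both environments ([borɛdʒɛ], [borɛdʒu]), so there is no rule changing /dʒ/ to [g] before the ACC suffix.
The alternation reflects palatalization before a front vowel: /g/ and /s/ become palato-alveolar [dʒ] and [ʃ] before a front vowel. /g/ is underlying.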